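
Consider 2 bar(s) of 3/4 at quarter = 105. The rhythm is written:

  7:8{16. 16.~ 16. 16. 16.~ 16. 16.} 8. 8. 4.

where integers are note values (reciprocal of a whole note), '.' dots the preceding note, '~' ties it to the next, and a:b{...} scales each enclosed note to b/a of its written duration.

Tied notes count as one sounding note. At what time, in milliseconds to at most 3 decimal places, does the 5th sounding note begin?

note 5 onset = 18/7b = 1469.388ms

1. 0.0ms @ 0 + 244.898ms (3/7)
2. 244.898ms @ 3/7 + 489.796ms (6/7)
3. 734.694ms @ 9/7 + 244.898ms (3/7)
4. 979.592ms @ 12/7 + 489.796ms (6/7)
5. 1469.388ms @ 18/7 + 244.898ms (3/7)
6. 1714.286ms @ 3 + 428.571ms (3/4)
7. 2142.857ms @ 15/4 + 428.571ms (3/4)
8. 2571.429ms @ 9/2 + 857.143ms (3/2)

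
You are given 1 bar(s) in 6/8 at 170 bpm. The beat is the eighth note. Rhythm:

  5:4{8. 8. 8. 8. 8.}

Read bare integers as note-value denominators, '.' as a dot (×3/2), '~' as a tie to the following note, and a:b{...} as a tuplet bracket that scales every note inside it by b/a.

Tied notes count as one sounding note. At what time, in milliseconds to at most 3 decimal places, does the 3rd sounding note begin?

note 3 onset = 12/5b = 847.059ms

1. 0.0ms @ 0 + 423.529ms (6/5)
2. 423.529ms @ 6/5 + 423.529ms (6/5)
3. 847.059ms @ 12/5 + 423.529ms (6/5)
4. 1270.588ms @ 18/5 + 423.529ms (6/5)
5. 1694.118ms @ 24/5 + 423.529ms (6/5)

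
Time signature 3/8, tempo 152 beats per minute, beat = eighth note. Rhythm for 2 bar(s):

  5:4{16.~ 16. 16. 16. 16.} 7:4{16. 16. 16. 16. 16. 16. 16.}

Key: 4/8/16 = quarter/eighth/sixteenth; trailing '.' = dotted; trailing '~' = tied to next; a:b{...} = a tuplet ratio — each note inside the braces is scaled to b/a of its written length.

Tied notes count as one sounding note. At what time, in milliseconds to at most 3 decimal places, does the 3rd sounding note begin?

note 3 onset = 9/5b = 710.526ms

1. 0.0ms @ 0 + 473.684ms (6/5)
2. 473.684ms @ 6/5 + 236.842ms (3/5)
3. 710.526ms @ 9/5 + 236.842ms (3/5)
4. 947.368ms @ 12/5 + 236.842ms (3/5)
5. 1184.211ms @ 3 + 169.173ms (3/7)
6. 1353.383ms @ 24/7 + 169.173ms (3/7)
7. 1522.556ms @ 27/7 + 169.173ms (3/7)
8. 1691.729ms @ 30/7 + 169.173ms (3/7)
9. 1860.902ms @ 33/7 + 169.173ms (3/7)
10. 2030.075ms @ 36/7 + 169.173ms (3/7)
11. 2199.248ms @ 39/7 + 169.173ms (3/7)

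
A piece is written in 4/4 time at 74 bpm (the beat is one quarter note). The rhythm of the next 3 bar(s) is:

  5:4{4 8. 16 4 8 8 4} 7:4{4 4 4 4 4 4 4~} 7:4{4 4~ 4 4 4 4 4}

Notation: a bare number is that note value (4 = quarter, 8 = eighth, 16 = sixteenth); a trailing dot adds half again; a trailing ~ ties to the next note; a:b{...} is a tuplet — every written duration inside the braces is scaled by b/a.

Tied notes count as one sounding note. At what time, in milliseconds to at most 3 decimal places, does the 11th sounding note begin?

note 11 onset = 40/7b = 4633.205ms

1. 0.0ms @ 0 + 648.649ms (4/5)
2. 648.649ms @ 4/5 + 486.486ms (3/5)
3. 1135.135ms @ 7/5 + 162.162ms (1/5)
4. 1297.297ms @ 8/5 + 648.649ms (4/5)
5. 1945.946ms @ 12/5 + 324.324ms (2/5)
6. 2270.27ms @ 14/5 + 324.324ms (2/5)
7. 2594.595ms @ 16/5 + 648.649ms (4/5)
8. 3243.243ms @ 4 + 463.32ms (4/7)
9. 3706.564ms @ 32/7 + 463.32ms (4/7)
10. 4169.884ms @ 36/7 + 463.32ms (4/7)
11. 4633.205ms @ 40/7 + 463.32ms (4/7)
12. 5096.525ms @ 44/7 + 463.32ms (4/7)
13. 5559.846ms @ 48/7 + 463.32ms (4/7)
14. 6023.166ms @ 52/7 + 926.641ms (8/7)
15. 6949.807ms @ 60/7 + 926.641ms (8/7)
16. 7876.448ms @ 68/7 + 463.32ms (4/7)
17. 8339.768ms @ 72/7 + 463.32ms (4/7)
18. 8803.089ms @ 76/7 + 463.32ms (4/7)
19. 9266.409ms @ 80/7 + 463.32ms (4/7)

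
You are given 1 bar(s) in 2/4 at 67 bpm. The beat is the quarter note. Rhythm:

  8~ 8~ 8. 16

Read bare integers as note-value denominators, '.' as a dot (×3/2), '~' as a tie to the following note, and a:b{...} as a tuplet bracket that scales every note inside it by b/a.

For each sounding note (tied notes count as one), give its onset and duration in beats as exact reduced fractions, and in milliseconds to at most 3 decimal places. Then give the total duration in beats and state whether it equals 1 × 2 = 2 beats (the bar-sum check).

1) 0.0ms=0b +1567.164ms=7/4b
2) 1567.164ms=7/4b +223.881ms=1/4b
Σ=2b of 2 (67bpm 2/4) — PASS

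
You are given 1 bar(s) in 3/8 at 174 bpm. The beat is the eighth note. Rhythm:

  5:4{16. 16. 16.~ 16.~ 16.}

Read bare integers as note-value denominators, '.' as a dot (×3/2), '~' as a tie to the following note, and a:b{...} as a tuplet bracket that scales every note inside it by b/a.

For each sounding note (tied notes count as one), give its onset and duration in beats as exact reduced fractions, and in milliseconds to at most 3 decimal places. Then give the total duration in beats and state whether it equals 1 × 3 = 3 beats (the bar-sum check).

1) 0.0ms=0b +206.897ms=3/5b
2) 206.897ms=3/5b +206.897ms=3/5b
3) 413.793ms=6/5b +620.69ms=9/5b
Σ=3b of 3 (174bpm 3/8) — PASS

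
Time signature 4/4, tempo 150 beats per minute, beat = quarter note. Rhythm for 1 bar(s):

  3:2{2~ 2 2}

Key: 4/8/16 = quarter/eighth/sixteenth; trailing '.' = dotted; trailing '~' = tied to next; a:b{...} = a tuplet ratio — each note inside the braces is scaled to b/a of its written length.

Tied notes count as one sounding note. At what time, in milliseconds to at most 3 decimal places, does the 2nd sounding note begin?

note 2 onset = 8/3b = 1066.667ms

1. 0.0ms @ 0 + 1066.667ms (8/3)
2. 1066.667ms @ 8/3 + 533.333ms (4/3)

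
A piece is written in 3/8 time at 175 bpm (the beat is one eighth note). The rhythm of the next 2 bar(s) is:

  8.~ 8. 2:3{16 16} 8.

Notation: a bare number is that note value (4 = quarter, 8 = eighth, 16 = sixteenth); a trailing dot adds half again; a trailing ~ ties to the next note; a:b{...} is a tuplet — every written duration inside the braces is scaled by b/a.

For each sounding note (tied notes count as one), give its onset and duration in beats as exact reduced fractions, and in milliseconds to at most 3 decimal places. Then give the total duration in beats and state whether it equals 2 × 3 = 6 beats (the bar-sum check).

1) 0.0ms=0b +1028.571ms=3b
2) 1028.571ms=3b +257.143ms=3/4b
3) 1285.714ms=15/4b +257.143ms=3/4b
4) 1542.857ms=9/2b +514.286ms=3/2b
Σ=6b of 6 (175bpm 3/8) — PASS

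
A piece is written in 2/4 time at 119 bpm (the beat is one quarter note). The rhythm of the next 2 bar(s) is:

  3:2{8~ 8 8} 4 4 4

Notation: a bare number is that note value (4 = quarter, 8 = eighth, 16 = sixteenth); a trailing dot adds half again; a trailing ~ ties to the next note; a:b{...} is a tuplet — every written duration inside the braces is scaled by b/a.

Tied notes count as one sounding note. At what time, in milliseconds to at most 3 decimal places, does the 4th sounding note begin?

1. 0.0ms @ 0 + 336.134ms (2/3)
2. 336.134ms @ 2/3 + 168.067ms (1/3)
3. 504.202ms @ 1 + 504.202ms (1)
4. 1008.403ms @ 2 + 504.202ms (1)
5. 1512.605ms @ 3 + 504.202ms (1)

note 4 onset = 2b = 1008.403ms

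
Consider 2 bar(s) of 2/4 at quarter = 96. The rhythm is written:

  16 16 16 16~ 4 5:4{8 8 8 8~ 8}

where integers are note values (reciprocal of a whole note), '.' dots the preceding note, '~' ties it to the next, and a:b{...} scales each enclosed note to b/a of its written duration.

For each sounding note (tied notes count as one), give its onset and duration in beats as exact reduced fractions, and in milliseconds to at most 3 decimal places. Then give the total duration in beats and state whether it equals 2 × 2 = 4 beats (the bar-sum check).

1) 0.0ms=0b +156.25ms=1/4b
2) 156.25ms=1/4b +156.25ms=1/4b
3) 312.5ms=1/2b +156.25ms=1/4b
4) 468.75ms=3/4b +781.25ms=5/4b
5) 1250.0ms=2b +250.0ms=2/5b
6) 1500.0ms=12/5b +250.0ms=2/5b
7) 1750.0ms=14/5b +250.0ms=2/5b
8) 2000.0ms=16/5b +500.0ms=4/5b
Σ=4b of 4 (96bpm 2/4) — PASS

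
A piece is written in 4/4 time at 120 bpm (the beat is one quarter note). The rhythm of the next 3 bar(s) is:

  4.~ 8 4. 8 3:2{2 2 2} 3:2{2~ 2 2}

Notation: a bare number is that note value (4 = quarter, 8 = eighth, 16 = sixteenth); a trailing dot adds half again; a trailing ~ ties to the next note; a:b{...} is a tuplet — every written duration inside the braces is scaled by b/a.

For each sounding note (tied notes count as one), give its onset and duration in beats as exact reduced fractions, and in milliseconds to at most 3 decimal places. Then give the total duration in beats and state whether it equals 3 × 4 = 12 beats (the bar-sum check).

1) 0.0ms=0b +1000.0ms=2b
2) 1000.0ms=2b +750.0ms=3/2b
3) 1750.0ms=7/2b +250.0ms=1/2b
4) 2000.0ms=4b +666.667ms=4/3b
5) 2666.667ms=16/3b +666.667ms=4/3b
6) 3333.333ms=20/3b +666.667ms=4/3b
7) 4000.0ms=8b +1333.333ms=8/3b
8) 5333.333ms=32/3b +666.667ms=4/3b
Σ=12b of 12 (120bpm 4/4) — PASS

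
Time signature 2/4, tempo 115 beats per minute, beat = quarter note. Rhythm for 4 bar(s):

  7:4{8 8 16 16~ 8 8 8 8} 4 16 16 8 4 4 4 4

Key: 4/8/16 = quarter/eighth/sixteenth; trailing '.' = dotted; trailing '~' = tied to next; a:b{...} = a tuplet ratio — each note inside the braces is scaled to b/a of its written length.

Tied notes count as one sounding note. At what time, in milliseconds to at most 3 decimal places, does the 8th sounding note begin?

note 8 onset = 2b = 1043.478ms

1. 0.0ms @ 0 + 149.068ms (2/7)
2. 149.068ms @ 2/7 + 149.068ms (2/7)
3. 298.137ms @ 4/7 + 74.534ms (1/7)
4. 372.671ms @ 5/7 + 223.602ms (3/7)
5. 596.273ms @ 8/7 + 149.068ms (2/7)
6. 745.342ms @ 10/7 + 149.068ms (2/7)
7. 894.41ms @ 12/7 + 149.068ms (2/7)
8. 1043.478ms @ 2 + 521.739ms (1)
9. 1565.217ms @ 3 + 130.435ms (1/4)
10. 1695.652ms @ 13/4 + 130.435ms (1/4)
11. 1826.087ms @ 7/2 + 260.87ms (1/2)
12. 2086.957ms @ 4 + 521.739ms (1)
13. 2608.696ms @ 5 + 521.739ms (1)
14. 3130.435ms @ 6 + 521.739ms (1)
15. 3652.174ms @ 7 + 521.739ms (1)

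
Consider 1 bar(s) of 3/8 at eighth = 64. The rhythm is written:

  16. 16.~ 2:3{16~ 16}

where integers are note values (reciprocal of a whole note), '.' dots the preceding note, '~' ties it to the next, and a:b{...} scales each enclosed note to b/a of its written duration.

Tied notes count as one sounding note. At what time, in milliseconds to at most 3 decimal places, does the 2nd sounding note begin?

note 2 onset = 3/4b = 703.125ms

1. 0.0ms @ 0 + 703.125ms (3/4)
2. 703.125ms @ 3/4 + 2109.375ms (9/4)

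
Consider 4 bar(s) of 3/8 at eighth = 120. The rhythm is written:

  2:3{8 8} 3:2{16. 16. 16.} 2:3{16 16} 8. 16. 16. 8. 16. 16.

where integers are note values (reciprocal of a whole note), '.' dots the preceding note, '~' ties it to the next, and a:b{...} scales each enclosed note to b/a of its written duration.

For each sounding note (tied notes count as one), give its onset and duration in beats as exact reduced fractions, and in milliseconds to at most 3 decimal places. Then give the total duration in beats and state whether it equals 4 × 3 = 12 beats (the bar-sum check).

1) 0.0ms=0b +750.0ms=3/2b
2) 750.0ms=3/2b +750.0ms=3/2b
3) 1500.0ms=3b +250.0ms=1/2b
4) 1750.0ms=7/2b +250.0ms=1/2b
5) 2000.0ms=4b +250.0ms=1/2b
6) 2250.0ms=9/2b +375.0ms=3/4b
7) 2625.0ms=21/4b +375.0ms=3/4b
8) 3000.0ms=6b +750.0ms=3/2b
9) 3750.0ms=15/2b +375.0ms=3/4b
10) 4125.0ms=33/4b +375.0ms=3/4b
11) 4500.0ms=9b +750.0ms=3/2b
12) 5250.0ms=21/2b +375.0ms=3/4b
13) 5625.0ms=45/4b +375.0ms=3/4b
Σ=12b of 12 (120bpm 3/8) — PASS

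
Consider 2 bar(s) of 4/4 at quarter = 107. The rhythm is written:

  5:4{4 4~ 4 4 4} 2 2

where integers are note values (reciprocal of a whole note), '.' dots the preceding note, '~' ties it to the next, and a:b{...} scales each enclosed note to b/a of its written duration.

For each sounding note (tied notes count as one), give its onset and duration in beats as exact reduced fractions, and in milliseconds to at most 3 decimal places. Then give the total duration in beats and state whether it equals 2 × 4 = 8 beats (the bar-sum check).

1) 0.0ms=0b +448.598ms=4/5b
2) 448.598ms=4/5b +897.196ms=8/5b
3) 1345.794ms=12/5b +448.598ms=4/5b
4) 1794.393ms=16/5b +448.598ms=4/5b
5) 2242.991ms=4b +1121.495ms=2b
6) 3364.486ms=6b +1121.495ms=2b
Σ=8b of 8 (107bpm 4/4) — PASS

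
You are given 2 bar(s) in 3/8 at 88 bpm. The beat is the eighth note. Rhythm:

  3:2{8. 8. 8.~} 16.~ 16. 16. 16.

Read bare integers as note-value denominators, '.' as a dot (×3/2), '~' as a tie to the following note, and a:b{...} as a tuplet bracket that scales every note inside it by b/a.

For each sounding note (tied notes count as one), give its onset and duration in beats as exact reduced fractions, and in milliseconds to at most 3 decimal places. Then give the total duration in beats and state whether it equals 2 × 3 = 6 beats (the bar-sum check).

1) 0.0ms=0b +681.818ms=1b
2) 681.818ms=1b +681.818ms=1b
3) 1363.636ms=2b +1704.545ms=5/2b
4) 3068.182ms=9/2b +511.364ms=3/4b
5) 3579.545ms=21/4b +511.364ms=3/4b
Σ=6b of 6 (88bpm 3/8) — PASS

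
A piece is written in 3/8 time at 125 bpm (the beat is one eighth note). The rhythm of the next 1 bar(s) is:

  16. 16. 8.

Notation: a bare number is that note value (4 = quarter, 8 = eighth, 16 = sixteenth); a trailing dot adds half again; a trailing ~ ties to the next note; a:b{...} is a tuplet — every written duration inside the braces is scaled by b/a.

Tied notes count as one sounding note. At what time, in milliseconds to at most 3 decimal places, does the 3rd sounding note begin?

note 3 onset = 3/2b = 720.0ms

1. 0.0ms @ 0 + 360.0ms (3/4)
2. 360.0ms @ 3/4 + 360.0ms (3/4)
3. 720.0ms @ 3/2 + 720.0ms (3/2)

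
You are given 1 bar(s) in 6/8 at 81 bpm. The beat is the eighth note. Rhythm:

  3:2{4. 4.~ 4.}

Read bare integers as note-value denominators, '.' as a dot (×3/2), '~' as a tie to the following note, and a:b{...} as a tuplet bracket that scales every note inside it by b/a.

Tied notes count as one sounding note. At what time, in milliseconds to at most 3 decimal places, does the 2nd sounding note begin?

note 2 onset = 2b = 1481.481ms

1. 0.0ms @ 0 + 1481.481ms (2)
2. 1481.481ms @ 2 + 2962.963ms (4)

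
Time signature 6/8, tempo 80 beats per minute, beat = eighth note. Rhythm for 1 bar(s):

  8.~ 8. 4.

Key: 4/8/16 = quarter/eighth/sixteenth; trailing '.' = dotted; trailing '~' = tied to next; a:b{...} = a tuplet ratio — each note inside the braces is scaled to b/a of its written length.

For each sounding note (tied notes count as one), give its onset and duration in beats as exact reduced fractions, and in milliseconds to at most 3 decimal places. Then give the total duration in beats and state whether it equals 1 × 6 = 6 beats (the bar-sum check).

1) 0.0ms=0b +2250.0ms=3b
2) 2250.0ms=3b +2250.0ms=3b
Σ=6b of 6 (80bpm 6/8) — PASS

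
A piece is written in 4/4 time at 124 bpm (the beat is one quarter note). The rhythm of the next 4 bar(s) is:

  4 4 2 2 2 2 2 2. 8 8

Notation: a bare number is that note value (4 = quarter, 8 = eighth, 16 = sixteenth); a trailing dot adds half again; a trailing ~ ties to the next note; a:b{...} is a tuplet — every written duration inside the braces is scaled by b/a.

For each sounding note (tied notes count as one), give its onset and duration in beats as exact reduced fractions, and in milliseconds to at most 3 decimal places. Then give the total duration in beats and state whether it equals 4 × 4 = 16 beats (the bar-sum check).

1) 0.0ms=0b +483.871ms=1b
2) 483.871ms=1b +483.871ms=1b
3) 967.742ms=2b +967.742ms=2b
4) 1935.484ms=4b +967.742ms=2b
5) 2903.226ms=6b +967.742ms=2b
6) 3870.968ms=8b +967.742ms=2b
7) 4838.71ms=10b +967.742ms=2b
8) 5806.452ms=12b +1451.613ms=3b
9) 7258.065ms=15b +241.935ms=1/2b
10) 7500.0ms=31/2b +241.935ms=1/2b
Σ=16b of 16 (124bpm 4/4) — PASS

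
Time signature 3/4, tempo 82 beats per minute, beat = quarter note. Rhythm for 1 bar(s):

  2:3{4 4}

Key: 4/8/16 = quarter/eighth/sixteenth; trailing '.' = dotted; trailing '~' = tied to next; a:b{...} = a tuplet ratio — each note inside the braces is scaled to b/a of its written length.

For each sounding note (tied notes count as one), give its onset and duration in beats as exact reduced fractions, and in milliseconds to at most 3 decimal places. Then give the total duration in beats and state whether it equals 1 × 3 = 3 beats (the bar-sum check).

1) 0.0ms=0b +1097.561ms=3/2b
2) 1097.561ms=3/2b +1097.561ms=3/2b
Σ=3b of 3 (82bpm 3/4) — PASS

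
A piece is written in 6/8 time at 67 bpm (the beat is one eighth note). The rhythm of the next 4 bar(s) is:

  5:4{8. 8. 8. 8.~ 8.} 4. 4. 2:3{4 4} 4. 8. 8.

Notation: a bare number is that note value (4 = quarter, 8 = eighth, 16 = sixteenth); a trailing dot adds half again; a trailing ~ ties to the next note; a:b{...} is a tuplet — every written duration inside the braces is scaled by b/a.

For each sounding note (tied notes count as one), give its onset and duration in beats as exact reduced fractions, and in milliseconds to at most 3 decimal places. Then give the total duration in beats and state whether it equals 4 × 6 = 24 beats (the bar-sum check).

1) 0.0ms=0b +1074.627ms=6/5b
2) 1074.627ms=6/5b +1074.627ms=6/5b
3) 2149.254ms=12/5b +1074.627ms=6/5b
4) 3223.881ms=18/5b +2149.254ms=12/5b
5) 5373.134ms=6b +2686.567ms=3b
6) 8059.701ms=9b +2686.567ms=3b
7) 10746.269ms=12b +2686.567ms=3b
8) 13432.836ms=15b +2686.567ms=3b
9) 16119.403ms=18b +2686.567ms=3b
10) 18805.97ms=21b +1343.284ms=3/2b
11) 20149.254ms=45/2b +1343.284ms=3/2b
Σ=24b of 24 (67bpm 6/8) — PASS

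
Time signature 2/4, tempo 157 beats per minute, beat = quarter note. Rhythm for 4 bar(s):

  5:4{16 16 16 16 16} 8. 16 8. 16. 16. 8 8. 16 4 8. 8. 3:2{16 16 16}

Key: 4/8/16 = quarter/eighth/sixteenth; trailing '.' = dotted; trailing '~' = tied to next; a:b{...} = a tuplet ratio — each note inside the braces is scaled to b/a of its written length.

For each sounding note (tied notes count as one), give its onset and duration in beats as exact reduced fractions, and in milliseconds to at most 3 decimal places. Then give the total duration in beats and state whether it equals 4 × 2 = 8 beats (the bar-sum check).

1) 0.0ms=0b +76.433ms=1/5b
2) 76.433ms=1/5b +76.433ms=1/5b
3) 152.866ms=2/5b +76.433ms=1/5b
4) 229.299ms=3/5b +76.433ms=1/5b
5) 305.732ms=4/5b +76.433ms=1/5b
6) 382.166ms=1b +286.624ms=3/4b
7) 668.79ms=7/4b +95.541ms=1/4b
8) 764.331ms=2b +286.624ms=3/4b
9) 1050.955ms=11/4b +143.312ms=3/8b
10) 1194.268ms=25/8b +143.312ms=3/8b
11) 1337.58ms=7/2b +191.083ms=1/2b
12) 1528.662ms=4b +286.624ms=3/4b
13) 1815.287ms=19/4b +95.541ms=1/4b
14) 1910.828ms=5b +382.166ms=1b
15) 2292.994ms=6b +286.624ms=3/4b
16) 2579.618ms=27/4b +286.624ms=3/4b
17) 2866.242ms=15/2b +63.694ms=1/6b
18) 2929.936ms=23/3b +63.694ms=1/6b
19) 2993.631ms=47/6b +63.694ms=1/6b
Σ=8b of 8 (157bpm 2/4) — PASS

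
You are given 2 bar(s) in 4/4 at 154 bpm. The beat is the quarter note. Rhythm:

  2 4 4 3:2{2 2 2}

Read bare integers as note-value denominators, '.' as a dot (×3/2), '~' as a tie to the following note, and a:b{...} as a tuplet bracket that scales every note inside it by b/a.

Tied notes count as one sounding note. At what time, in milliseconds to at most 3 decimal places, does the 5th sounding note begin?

1. 0.0ms @ 0 + 779.221ms (2)
2. 779.221ms @ 2 + 389.61ms (1)
3. 1168.831ms @ 3 + 389.61ms (1)
4. 1558.442ms @ 4 + 519.481ms (4/3)
5. 2077.922ms @ 16/3 + 519.481ms (4/3)
6. 2597.403ms @ 20/3 + 519.481ms (4/3)

note 5 onset = 16/3b = 2077.922ms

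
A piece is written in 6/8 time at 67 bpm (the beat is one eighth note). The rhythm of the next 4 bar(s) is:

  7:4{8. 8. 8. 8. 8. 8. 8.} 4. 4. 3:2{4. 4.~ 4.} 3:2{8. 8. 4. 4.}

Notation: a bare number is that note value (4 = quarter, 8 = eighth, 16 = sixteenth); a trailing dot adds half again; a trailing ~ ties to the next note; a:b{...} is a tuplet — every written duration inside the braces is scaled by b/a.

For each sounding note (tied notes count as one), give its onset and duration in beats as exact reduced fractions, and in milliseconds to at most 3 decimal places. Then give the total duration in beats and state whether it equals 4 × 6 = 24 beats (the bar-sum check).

1) 0.0ms=0b +767.591ms=6/7b
2) 767.591ms=6/7b +767.591ms=6/7b
3) 1535.181ms=12/7b +767.591ms=6/7b
4) 2302.772ms=18/7b +767.591ms=6/7b
5) 3070.362ms=24/7b +767.591ms=6/7b
6) 3837.953ms=30/7b +767.591ms=6/7b
7) 4605.544ms=36/7b +767.591ms=6/7b
8) 5373.134ms=6b +2686.567ms=3b
9) 8059.701ms=9b +2686.567ms=3b
10) 10746.269ms=12b +1791.045ms=2b
11) 12537.313ms=14b +3582.09ms=4b
12) 16119.403ms=18b +895.522ms=1b
13) 17014.925ms=19b +895.522ms=1b
14) 17910.448ms=20b +1791.045ms=2b
15) 19701.493ms=22b +1791.045ms=2b
Σ=24b of 24 (67bpm 6/8) — PASS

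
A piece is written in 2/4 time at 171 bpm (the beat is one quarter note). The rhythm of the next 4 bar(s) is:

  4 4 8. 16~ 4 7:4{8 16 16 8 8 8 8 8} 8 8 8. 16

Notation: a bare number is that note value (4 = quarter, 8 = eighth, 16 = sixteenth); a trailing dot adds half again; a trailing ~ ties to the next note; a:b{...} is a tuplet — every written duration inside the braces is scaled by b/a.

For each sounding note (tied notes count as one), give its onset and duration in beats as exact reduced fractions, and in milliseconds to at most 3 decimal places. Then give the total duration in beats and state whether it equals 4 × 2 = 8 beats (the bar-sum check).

1) 0.0ms=0b +350.877ms=1b
2) 350.877ms=1b +350.877ms=1b
3) 701.754ms=2b +263.158ms=3/4b
4) 964.912ms=11/4b +438.596ms=5/4b
5) 1403.509ms=4b +100.251ms=2/7b
6) 1503.759ms=30/7b +50.125ms=1/7b
7) 1553.885ms=31/7b +50.125ms=1/7b
8) 1604.01ms=32/7b +100.251ms=2/7b
9) 1704.261ms=34/7b +100.251ms=2/7b
10) 1804.511ms=36/7b +100.251ms=2/7b
11) 1904.762ms=38/7b +100.251ms=2/7b
12) 2005.013ms=40/7b +100.251ms=2/7b
13) 2105.263ms=6b +175.439ms=1/2b
14) 2280.702ms=13/2b +175.439ms=1/2b
15) 2456.14ms=7b +263.158ms=3/4b
16) 2719.298ms=31/4b +87.719ms=1/4b
Σ=8b of 8 (171bpm 2/4) — PASS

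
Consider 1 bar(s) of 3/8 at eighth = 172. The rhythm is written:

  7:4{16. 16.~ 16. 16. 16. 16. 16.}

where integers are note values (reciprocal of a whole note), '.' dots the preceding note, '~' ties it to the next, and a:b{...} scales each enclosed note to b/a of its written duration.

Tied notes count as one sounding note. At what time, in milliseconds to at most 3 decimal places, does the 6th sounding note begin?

1. 0.0ms @ 0 + 149.502ms (3/7)
2. 149.502ms @ 3/7 + 299.003ms (6/7)
3. 448.505ms @ 9/7 + 149.502ms (3/7)
4. 598.007ms @ 12/7 + 149.502ms (3/7)
5. 747.508ms @ 15/7 + 149.502ms (3/7)
6. 897.01ms @ 18/7 + 149.502ms (3/7)

note 6 onset = 18/7b = 897.01ms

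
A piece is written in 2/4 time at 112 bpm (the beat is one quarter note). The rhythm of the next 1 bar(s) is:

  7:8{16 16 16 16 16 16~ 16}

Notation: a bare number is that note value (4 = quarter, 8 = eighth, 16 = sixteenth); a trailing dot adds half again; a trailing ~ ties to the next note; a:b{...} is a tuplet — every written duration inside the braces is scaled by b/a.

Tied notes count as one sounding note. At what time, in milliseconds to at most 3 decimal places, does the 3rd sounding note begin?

1. 0.0ms @ 0 + 153.061ms (2/7)
2. 153.061ms @ 2/7 + 153.061ms (2/7)
3. 306.122ms @ 4/7 + 153.061ms (2/7)
4. 459.184ms @ 6/7 + 153.061ms (2/7)
5. 612.245ms @ 8/7 + 153.061ms (2/7)
6. 765.306ms @ 10/7 + 306.122ms (4/7)

note 3 onset = 4/7b = 306.122ms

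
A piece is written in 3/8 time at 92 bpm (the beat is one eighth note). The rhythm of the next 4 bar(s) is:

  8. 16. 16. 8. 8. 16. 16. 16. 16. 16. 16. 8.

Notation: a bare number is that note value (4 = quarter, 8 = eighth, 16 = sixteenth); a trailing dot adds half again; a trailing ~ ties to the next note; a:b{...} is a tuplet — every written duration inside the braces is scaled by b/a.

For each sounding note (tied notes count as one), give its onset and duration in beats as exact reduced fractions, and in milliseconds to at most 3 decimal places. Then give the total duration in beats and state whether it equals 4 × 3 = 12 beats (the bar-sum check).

1) 0.0ms=0b +978.261ms=3/2b
2) 978.261ms=3/2b +489.13ms=3/4b
3) 1467.391ms=9/4b +489.13ms=3/4b
4) 1956.522ms=3b +978.261ms=3/2b
5) 2934.783ms=9/2b +978.261ms=3/2b
6) 3913.043ms=6b +489.13ms=3/4b
7) 4402.174ms=27/4b +489.13ms=3/4b
8) 4891.304ms=15/2b +489.13ms=3/4b
9) 5380.435ms=33/4b +489.13ms=3/4b
10) 5869.565ms=9b +489.13ms=3/4b
11) 6358.696ms=39/4b +489.13ms=3/4b
12) 6847.826ms=21/2b +978.261ms=3/2b
Σ=12b of 12 (92bpm 3/8) — PASS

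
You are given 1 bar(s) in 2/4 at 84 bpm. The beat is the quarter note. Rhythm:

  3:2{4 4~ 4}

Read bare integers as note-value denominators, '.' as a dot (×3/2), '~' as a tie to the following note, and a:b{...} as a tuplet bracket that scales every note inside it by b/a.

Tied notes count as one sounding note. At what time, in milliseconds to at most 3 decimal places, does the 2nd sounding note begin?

note 2 onset = 2/3b = 476.19ms

1. 0.0ms @ 0 + 476.19ms (2/3)
2. 476.19ms @ 2/3 + 952.381ms (4/3)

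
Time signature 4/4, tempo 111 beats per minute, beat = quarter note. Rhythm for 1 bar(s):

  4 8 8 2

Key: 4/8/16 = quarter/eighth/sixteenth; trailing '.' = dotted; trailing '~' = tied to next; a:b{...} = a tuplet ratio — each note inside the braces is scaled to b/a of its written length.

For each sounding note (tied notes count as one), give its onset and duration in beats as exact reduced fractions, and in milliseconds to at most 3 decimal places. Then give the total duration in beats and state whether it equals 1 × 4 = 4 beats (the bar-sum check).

1) 0.0ms=0b +540.541ms=1b
2) 540.541ms=1b +270.27ms=1/2b
3) 810.811ms=3/2b +270.27ms=1/2b
4) 1081.081ms=2b +1081.081ms=2b
Σ=4b of 4 (111bpm 4/4) — PASS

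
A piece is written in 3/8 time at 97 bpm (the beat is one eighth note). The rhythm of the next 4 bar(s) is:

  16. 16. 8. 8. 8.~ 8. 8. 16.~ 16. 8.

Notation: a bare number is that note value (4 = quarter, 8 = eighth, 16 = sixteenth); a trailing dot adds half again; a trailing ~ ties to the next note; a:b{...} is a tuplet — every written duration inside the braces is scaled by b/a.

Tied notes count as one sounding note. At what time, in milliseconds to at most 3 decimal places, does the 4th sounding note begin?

note 4 onset = 3b = 1855.67ms

1. 0.0ms @ 0 + 463.918ms (3/4)
2. 463.918ms @ 3/4 + 463.918ms (3/4)
3. 927.835ms @ 3/2 + 927.835ms (3/2)
4. 1855.67ms @ 3 + 927.835ms (3/2)
5. 2783.505ms @ 9/2 + 1855.67ms (3)
6. 4639.175ms @ 15/2 + 927.835ms (3/2)
7. 5567.01ms @ 9 + 927.835ms (3/2)
8. 6494.845ms @ 21/2 + 927.835ms (3/2)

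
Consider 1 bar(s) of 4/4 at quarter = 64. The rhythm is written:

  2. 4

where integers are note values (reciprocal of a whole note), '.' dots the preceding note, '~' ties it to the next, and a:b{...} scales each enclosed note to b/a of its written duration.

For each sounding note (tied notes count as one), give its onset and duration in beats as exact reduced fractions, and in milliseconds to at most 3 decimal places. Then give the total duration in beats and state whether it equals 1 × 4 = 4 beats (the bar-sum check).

1) 0.0ms=0b +2812.5ms=3b
2) 2812.5ms=3b +937.5ms=1b
Σ=4b of 4 (64bpm 4/4) — PASS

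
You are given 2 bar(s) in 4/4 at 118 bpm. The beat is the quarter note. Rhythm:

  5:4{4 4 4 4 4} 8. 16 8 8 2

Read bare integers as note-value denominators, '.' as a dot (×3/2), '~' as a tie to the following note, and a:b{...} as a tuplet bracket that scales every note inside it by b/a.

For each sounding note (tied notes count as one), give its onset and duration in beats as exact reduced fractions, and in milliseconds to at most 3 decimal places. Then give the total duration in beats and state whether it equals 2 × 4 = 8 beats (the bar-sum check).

1) 0.0ms=0b +406.78ms=4/5b
2) 406.78ms=4/5b +406.78ms=4/5b
3) 813.559ms=8/5b +406.78ms=4/5b
4) 1220.339ms=12/5b +406.78ms=4/5b
5) 1627.119ms=16/5b +406.78ms=4/5b
6) 2033.898ms=4b +381.356ms=3/4b
7) 2415.254ms=19/4b +127.119ms=1/4b
8) 2542.373ms=5b +254.237ms=1/2b
9) 2796.61ms=11/2b +254.237ms=1/2b
10) 3050.847ms=6b +1016.949ms=2b
Σ=8b of 8 (118bpm 4/4) — PASS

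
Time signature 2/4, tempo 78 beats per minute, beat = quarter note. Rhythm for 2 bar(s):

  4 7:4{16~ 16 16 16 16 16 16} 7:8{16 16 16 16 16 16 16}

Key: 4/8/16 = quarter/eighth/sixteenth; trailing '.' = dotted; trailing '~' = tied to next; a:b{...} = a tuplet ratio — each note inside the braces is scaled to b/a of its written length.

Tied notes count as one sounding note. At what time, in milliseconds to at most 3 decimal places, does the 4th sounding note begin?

1. 0.0ms @ 0 + 769.231ms (1)
2. 769.231ms @ 1 + 219.78ms (2/7)
3. 989.011ms @ 9/7 + 109.89ms (1/7)
4. 1098.901ms @ 10/7 + 109.89ms (1/7)
5. 1208.791ms @ 11/7 + 109.89ms (1/7)
6. 1318.681ms @ 12/7 + 109.89ms (1/7)
7. 1428.571ms @ 13/7 + 109.89ms (1/7)
8. 1538.462ms @ 2 + 219.78ms (2/7)
9. 1758.242ms @ 16/7 + 219.78ms (2/7)
10. 1978.022ms @ 18/7 + 219.78ms (2/7)
11. 2197.802ms @ 20/7 + 219.78ms (2/7)
12. 2417.582ms @ 22/7 + 219.78ms (2/7)
13. 2637.363ms @ 24/7 + 219.78ms (2/7)
14. 2857.143ms @ 26/7 + 219.78ms (2/7)

note 4 onset = 10/7b = 1098.901ms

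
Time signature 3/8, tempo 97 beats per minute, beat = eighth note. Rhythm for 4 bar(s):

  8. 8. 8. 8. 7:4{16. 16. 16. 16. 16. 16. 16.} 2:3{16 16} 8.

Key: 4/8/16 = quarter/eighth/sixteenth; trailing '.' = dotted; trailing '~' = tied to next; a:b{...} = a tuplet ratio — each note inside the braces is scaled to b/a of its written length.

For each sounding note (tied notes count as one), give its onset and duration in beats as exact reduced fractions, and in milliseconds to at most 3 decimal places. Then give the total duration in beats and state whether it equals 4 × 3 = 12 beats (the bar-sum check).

1) 0.0ms=0b +927.835ms=3/2b
2) 927.835ms=3/2b +927.835ms=3/2b
3) 1855.67ms=3b +927.835ms=3/2b
4) 2783.505ms=9/2b +927.835ms=3/2b
5) 3711.34ms=6b +265.096ms=3/7b
6) 3976.436ms=45/7b +265.096ms=3/7b
7) 4241.532ms=48/7b +265.096ms=3/7b
8) 4506.627ms=51/7b +265.096ms=3/7b
9) 4771.723ms=54/7b +265.096ms=3/7b
10) 5036.819ms=57/7b +265.096ms=3/7b
11) 5301.915ms=60/7b +265.096ms=3/7b
12) 5567.01ms=9b +463.918ms=3/4b
13) 6030.928ms=39/4b +463.918ms=3/4b
14) 6494.845ms=21/2b +927.835ms=3/2b
Σ=12b of 12 (97bpm 3/8) — PASS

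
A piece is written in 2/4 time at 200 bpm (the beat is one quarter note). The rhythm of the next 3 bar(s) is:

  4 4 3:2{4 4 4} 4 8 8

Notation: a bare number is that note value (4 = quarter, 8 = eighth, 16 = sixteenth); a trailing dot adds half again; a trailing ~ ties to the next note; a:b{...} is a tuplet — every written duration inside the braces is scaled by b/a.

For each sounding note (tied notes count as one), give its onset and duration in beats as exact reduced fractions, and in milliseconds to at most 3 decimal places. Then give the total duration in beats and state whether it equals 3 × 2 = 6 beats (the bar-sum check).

1) 0.0ms=0b +300.0ms=1b
2) 300.0ms=1b +300.0ms=1b
3) 600.0ms=2b +200.0ms=2/3b
4) 800.0ms=8/3b +200.0ms=2/3b
5) 1000.0ms=10/3b +200.0ms=2/3b
6) 1200.0ms=4b +300.0ms=1b
7) 1500.0ms=5b +150.0ms=1/2b
8) 1650.0ms=11/2b +150.0ms=1/2b
Σ=6b of 6 (200bpm 2/4) — PASS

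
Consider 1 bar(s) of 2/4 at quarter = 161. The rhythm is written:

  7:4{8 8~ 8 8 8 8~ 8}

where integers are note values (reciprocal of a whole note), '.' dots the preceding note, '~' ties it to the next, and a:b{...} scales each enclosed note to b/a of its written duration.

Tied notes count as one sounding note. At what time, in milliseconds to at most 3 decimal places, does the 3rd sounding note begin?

note 3 onset = 6/7b = 319.432ms

1. 0.0ms @ 0 + 106.477ms (2/7)
2. 106.477ms @ 2/7 + 212.955ms (4/7)
3. 319.432ms @ 6/7 + 106.477ms (2/7)
4. 425.909ms @ 8/7 + 106.477ms (2/7)
5. 532.387ms @ 10/7 + 212.955ms (4/7)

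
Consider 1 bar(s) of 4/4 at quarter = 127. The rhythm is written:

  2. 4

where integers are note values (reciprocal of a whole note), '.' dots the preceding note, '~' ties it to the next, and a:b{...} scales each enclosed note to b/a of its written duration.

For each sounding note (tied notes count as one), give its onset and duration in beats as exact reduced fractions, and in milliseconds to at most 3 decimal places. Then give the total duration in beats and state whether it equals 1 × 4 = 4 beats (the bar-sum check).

1) 0.0ms=0b +1417.323ms=3b
2) 1417.323ms=3b +472.441ms=1b
Σ=4b of 4 (127bpm 4/4) — PASS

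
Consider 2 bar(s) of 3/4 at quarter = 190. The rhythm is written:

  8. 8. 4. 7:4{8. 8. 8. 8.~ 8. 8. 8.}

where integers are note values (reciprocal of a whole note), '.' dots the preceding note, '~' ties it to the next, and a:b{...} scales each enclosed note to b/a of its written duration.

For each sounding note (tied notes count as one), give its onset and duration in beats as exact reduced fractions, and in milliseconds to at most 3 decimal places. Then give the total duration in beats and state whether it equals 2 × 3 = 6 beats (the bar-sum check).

1) 0.0ms=0b +236.842ms=3/4b
2) 236.842ms=3/4b +236.842ms=3/4b
3) 473.684ms=3/2b +473.684ms=3/2b
4) 947.368ms=3b +135.338ms=3/7b
5) 1082.707ms=24/7b +135.338ms=3/7b
6) 1218.045ms=27/7b +135.338ms=3/7b
7) 1353.383ms=30/7b +270.677ms=6/7b
8) 1624.06ms=36/7b +135.338ms=3/7b
9) 1759.398ms=39/7b +135.338ms=3/7b
Σ=6b of 6 (190bpm 3/4) — PASS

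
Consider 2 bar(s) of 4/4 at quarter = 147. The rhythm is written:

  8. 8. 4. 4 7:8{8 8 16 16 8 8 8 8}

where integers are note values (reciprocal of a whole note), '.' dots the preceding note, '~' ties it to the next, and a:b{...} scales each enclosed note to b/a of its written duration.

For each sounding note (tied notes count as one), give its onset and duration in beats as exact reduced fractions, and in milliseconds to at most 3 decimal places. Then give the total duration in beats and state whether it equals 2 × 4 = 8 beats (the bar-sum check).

1) 0.0ms=0b +306.122ms=3/4b
2) 306.122ms=3/4b +306.122ms=3/4b
3) 612.245ms=3/2b +612.245ms=3/2b
4) 1224.49ms=3b +408.163ms=1b
5) 1632.653ms=4b +233.236ms=4/7b
6) 1865.889ms=32/7b +233.236ms=4/7b
7) 2099.125ms=36/7b +116.618ms=2/7b
8) 2215.743ms=38/7b +116.618ms=2/7b
9) 2332.362ms=40/7b +233.236ms=4/7b
10) 2565.598ms=44/7b +233.236ms=4/7b
11) 2798.834ms=48/7b +233.236ms=4/7b
12) 3032.07ms=52/7b +233.236ms=4/7b
Σ=8b of 8 (147bpm 4/4) — PASS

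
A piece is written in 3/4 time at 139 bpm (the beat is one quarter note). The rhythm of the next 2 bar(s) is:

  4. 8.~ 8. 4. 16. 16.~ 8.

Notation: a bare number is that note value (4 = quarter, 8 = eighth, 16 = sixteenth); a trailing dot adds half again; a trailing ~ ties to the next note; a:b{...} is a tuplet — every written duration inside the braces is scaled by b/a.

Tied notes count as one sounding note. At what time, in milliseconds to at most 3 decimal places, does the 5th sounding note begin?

note 5 onset = 39/8b = 2104.317ms

1. 0.0ms @ 0 + 647.482ms (3/2)
2. 647.482ms @ 3/2 + 647.482ms (3/2)
3. 1294.964ms @ 3 + 647.482ms (3/2)
4. 1942.446ms @ 9/2 + 161.871ms (3/8)
5. 2104.317ms @ 39/8 + 485.612ms (9/8)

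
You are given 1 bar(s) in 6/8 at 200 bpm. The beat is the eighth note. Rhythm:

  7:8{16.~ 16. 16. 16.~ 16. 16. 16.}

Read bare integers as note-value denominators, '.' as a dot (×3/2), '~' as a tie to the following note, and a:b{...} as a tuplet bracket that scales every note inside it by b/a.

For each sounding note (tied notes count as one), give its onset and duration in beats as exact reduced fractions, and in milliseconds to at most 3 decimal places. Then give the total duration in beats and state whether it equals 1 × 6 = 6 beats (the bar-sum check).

1) 0.0ms=0b +514.286ms=12/7b
2) 514.286ms=12/7b +257.143ms=6/7b
3) 771.429ms=18/7b +514.286ms=12/7b
4) 1285.714ms=30/7b +257.143ms=6/7b
5) 1542.857ms=36/7b +257.143ms=6/7b
Σ=6b of 6 (200bpm 6/8) — PASS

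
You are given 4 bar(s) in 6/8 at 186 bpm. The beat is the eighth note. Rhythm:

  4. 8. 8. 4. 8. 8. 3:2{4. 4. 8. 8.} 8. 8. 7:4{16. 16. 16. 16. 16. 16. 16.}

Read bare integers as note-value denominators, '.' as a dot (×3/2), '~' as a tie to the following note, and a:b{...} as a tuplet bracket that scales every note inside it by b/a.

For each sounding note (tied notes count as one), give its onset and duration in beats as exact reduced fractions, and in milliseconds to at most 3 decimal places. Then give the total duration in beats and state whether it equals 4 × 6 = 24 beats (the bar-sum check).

1) 0.0ms=0b +967.742ms=3b
2) 967.742ms=3b +483.871ms=3/2b
3) 1451.613ms=9/2b +483.871ms=3/2b
4) 1935.484ms=6b +967.742ms=3b
5) 2903.226ms=9b +483.871ms=3/2b
6) 3387.097ms=21/2b +483.871ms=3/2b
7) 3870.968ms=12b +645.161ms=2b
8) 4516.129ms=14b +645.161ms=2b
9) 5161.29ms=16b +322.581ms=1b
10) 5483.871ms=17b +322.581ms=1b
11) 5806.452ms=18b +483.871ms=3/2b
12) 6290.323ms=39/2b +483.871ms=3/2b
13) 6774.194ms=21b +138.249ms=3/7b
14) 6912.442ms=150/7b +138.249ms=3/7b
15) 7050.691ms=153/7b +138.249ms=3/7b
16) 7188.94ms=156/7b +138.249ms=3/7b
17) 7327.189ms=159/7b +138.249ms=3/7b
18) 7465.438ms=162/7b +138.249ms=3/7b
19) 7603.687ms=165/7b +138.249ms=3/7b
Σ=24b of 24 (186bpm 6/8) — PASS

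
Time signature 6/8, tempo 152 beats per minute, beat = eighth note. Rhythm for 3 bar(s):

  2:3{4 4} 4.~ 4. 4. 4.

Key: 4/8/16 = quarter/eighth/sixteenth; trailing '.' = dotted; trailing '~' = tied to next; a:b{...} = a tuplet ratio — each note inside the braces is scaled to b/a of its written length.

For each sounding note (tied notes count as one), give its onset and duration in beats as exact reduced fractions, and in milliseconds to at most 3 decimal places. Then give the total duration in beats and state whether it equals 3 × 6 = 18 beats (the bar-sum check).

1) 0.0ms=0b +1184.211ms=3b
2) 1184.211ms=3b +1184.211ms=3b
3) 2368.421ms=6b +2368.421ms=6b
4) 4736.842ms=12b +1184.211ms=3b
5) 5921.053ms=15b +1184.211ms=3b
Σ=18b of 18 (152bpm 6/8) — PASS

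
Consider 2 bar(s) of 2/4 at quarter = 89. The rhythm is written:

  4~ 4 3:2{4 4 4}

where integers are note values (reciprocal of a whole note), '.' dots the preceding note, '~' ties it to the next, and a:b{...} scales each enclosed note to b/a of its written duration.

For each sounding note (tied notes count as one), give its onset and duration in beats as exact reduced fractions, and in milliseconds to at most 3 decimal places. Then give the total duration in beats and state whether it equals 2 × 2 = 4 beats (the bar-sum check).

1) 0.0ms=0b +1348.315ms=2b
2) 1348.315ms=2b +449.438ms=2/3b
3) 1797.753ms=8/3b +449.438ms=2/3b
4) 2247.191ms=10/3b +449.438ms=2/3b
Σ=4b of 4 (89bpm 2/4) — PASS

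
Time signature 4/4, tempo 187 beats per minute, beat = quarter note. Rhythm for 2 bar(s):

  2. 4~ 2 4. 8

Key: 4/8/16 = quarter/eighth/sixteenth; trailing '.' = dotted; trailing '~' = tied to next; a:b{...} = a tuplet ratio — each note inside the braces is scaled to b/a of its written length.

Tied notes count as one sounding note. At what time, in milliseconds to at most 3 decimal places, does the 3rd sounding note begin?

1. 0.0ms @ 0 + 962.567ms (3)
2. 962.567ms @ 3 + 962.567ms (3)
3. 1925.134ms @ 6 + 481.283ms (3/2)
4. 2406.417ms @ 15/2 + 160.428ms (1/2)

note 3 onset = 6b = 1925.134ms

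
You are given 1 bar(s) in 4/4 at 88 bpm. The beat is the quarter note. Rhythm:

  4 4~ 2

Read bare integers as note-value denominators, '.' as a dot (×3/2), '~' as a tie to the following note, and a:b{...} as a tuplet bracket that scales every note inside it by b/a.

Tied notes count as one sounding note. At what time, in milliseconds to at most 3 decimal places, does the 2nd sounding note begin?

note 2 onset = 1b = 681.818ms

1. 0.0ms @ 0 + 681.818ms (1)
2. 681.818ms @ 1 + 2045.455ms (3)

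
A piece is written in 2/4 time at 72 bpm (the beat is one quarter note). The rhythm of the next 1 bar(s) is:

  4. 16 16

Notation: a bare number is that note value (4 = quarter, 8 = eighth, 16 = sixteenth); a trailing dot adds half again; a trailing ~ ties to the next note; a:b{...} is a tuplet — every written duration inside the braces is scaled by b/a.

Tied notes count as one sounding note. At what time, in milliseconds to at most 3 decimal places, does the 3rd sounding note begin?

1. 0.0ms @ 0 + 1250.0ms (3/2)
2. 1250.0ms @ 3/2 + 208.333ms (1/4)
3. 1458.333ms @ 7/4 + 208.333ms (1/4)

note 3 onset = 7/4b = 1458.333ms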